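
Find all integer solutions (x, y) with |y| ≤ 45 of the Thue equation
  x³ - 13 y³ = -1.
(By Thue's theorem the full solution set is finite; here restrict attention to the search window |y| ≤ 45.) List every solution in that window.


The equation is x³ - 13y³ = -1. For fixed y, x³ = 13·y³ − 1, so a solution requires the RHS to be a perfect cube.
Strategy: iterate y from -45 to 45, compute RHS = 13·y³ − 1, and check whether it is a (positive or negative) perfect cube.
Check small values of y:
  y = 0: RHS = -1 = (-1)³ ⇒ x = -1 works.
  y = 1: RHS = 12 is not a perfect cube.
  y = -1: RHS = -14 is not a perfect cube.
  y = 2: RHS = 103 is not a perfect cube.
  y = -2: RHS = -105 is not a perfect cube.
  y = 3: RHS = 350 is not a perfect cube.
  y = -3: RHS = -352 is not a perfect cube.
Continuing the search up to |y| = 45 finds no further solutions beyond those listed.
Collected solutions: (-1, 0).

Solutions (with |y| ≤ 45): (-1, 0).


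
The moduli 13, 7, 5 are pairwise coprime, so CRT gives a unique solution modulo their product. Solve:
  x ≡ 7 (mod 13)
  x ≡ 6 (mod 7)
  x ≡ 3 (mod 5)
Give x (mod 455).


Moduli 13, 7, 5 are pairwise coprime; by CRT there is a unique solution modulo M = 13 · 7 · 5 = 455.
Solve pairwise, accumulating the modulus:
  Start with x ≡ 7 (mod 13).
  Combine with x ≡ 6 (mod 7): since gcd(13, 7) = 1, we get a unique residue mod 91.
    Write x = 7 + 13·t and substitute into x ≡ 6 (mod 7): 13·t ≡ 6 − 7 = -1 (mod 7).
    Reduce coefficients mod 7: 6·t ≡ 6 (mod 7).
    The inverse of 6 mod 7 is 6 (since 6·6 = 36 = 5·7 + 1), so t ≡ 6·6 = 36 ≡ 1 (mod 7).
    Then x = 7 + 13·1 = 20, valid modulo lcm(13, 7) = 91: x ≡ 20 (mod 91).
  Combine with x ≡ 3 (mod 5): since gcd(91, 5) = 1, we get a unique residue mod 455.
    Write x = 20 + 91·t and substitute into x ≡ 3 (mod 5): 91·t ≡ 3 − 20 = -17 (mod 5).
    Reduce coefficients mod 5: 1·t ≡ 3 (mod 5).
    So t ≡ 3 (mod 5).
    Then x = 20 + 91·3 = 293, valid modulo lcm(91, 5) = 455: x ≡ 293 (mod 455).
Verify: 293 mod 13 = 7 ✓, 293 mod 7 = 6 ✓, 293 mod 5 = 3 ✓.

x ≡ 293 (mod 455).


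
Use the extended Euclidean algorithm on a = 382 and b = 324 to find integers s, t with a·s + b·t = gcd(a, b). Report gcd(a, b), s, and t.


Euclidean algorithm on (382, 324) — divide until remainder is 0:
  382 = 1 · 324 + 58
  324 = 5 · 58 + 34
  58 = 1 · 34 + 24
  34 = 1 · 24 + 10
  24 = 2 · 10 + 4
  10 = 2 · 4 + 2
  4 = 2 · 2 + 0
gcd(382, 324) = 2.
Track Bezout coefficients alongside the remainders: start with r₀ = 382 = a·1 + b·0 (s = 1, t = 0) and r₁ = 324 = a·0 + b·1 (s = 0, t = 1); each new remainder r_{k+1} = r_{k-1} − q_k·r_k inherits s_{k+1} = s_{k-1} − q_k·s_k, t_{k+1} = t_{k-1} − q_k·t_k, so r_k = a·s_k + b·t_k at every step:
  q = 1: r = 58, s = 1 − 1·0 = 1, t = 0 − 1·1 = -1  (check: 382·1 + 324·(-1) = 58)
  q = 5: r = 34, s = 0 − 5·1 = -5, t = 1 − 5·(-1) = 6  (check: 382·(-5) + 324·6 = 34)
  q = 1: r = 24, s = 1 − 1·(-5) = 6, t = -1 − 1·6 = -7  (check: 382·6 + 324·(-7) = 24)
  q = 1: r = 10, s = -5 − 1·6 = -11, t = 6 − 1·(-7) = 13  (check: 382·(-11) + 324·13 = 10)
  q = 2: r = 4, s = 6 − 2·(-11) = 28, t = -7 − 2·13 = -33  (check: 382·28 + 324·(-33) = 4)
  q = 2: r = 2, s = -11 − 2·28 = -67, t = 13 − 2·(-33) = 79  (check: 382·(-67) + 324·79 = 2)
The row with r = 2 (the gcd) gives the Bezout coefficients s = -67, t = 79.
Result: 382 · (-67) + 324 · (79) = 2.

gcd(382, 324) = 2; s = -67, t = 79 (check: 382·(-67) + 324·79 = 2).


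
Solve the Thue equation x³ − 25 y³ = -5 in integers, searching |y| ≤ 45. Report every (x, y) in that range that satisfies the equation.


The equation is x³ - 25y³ = -5. For fixed y, x³ = 25·y³ − 5, so a solution requires the RHS to be a perfect cube.
Strategy: iterate y from -45 to 45, compute RHS = 25·y³ − 5, and check whether it is a (positive or negative) perfect cube.
Check small values of y:
  y = 0: RHS = -5 is not a perfect cube.
  y = 1: RHS = 20 is not a perfect cube.
  y = -1: RHS = -30 is not a perfect cube.
  y = 2: RHS = 195 is not a perfect cube.
  y = -2: RHS = -205 is not a perfect cube.
  y = 3: RHS = 670 is not a perfect cube.
  y = -3: RHS = -680 is not a perfect cube.
Continuing the search up to |y| = 45 finds no solutions either.
No (x, y) in the scanned range satisfies the equation.

No integer solutions with |y| ≤ 45.


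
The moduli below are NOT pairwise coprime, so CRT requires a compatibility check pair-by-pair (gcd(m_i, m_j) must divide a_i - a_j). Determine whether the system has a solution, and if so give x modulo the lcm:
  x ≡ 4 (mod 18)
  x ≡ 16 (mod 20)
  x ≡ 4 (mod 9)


Moduli 18, 20, 9 are not pairwise coprime, so CRT works modulo lcm(m_i) when all pairwise compatibility conditions hold.
Pairwise compatibility: gcd(m_i, m_j) must divide a_i - a_j for every pair.
Merge one congruence at a time:
  Start: x ≡ 4 (mod 18).
  Combine with x ≡ 16 (mod 20): gcd(18, 20) = 2; 16 - 4 = 12, which IS divisible by 2, so compatible.
    Write x = 4 + 18·t and substitute into x ≡ 16 (mod 20): 18·t ≡ 16 − 4 = 12 (mod 20).
    Divide the congruence (and modulus) by g = 2: 9·t ≡ 6 (mod 10).
    The inverse of 9 mod 10 is 9 (since 9·9 = 81 = 8·10 + 1), so t ≡ 9·6 = 54 ≡ 4 (mod 10).
    Then x = 4 + 18·4 = 76, valid modulo lcm(18, 20) = 180: x ≡ 76 (mod 180).
  Combine with x ≡ 4 (mod 9): gcd(180, 9) = 9; 4 - 76 = -72, which IS divisible by 9, so compatible.
    Write x = 76 + 180·t and substitute into x ≡ 4 (mod 9): 180·t ≡ 4 − 76 = -72 (mod 9).
    Divide the congruence (and modulus) by g = 9: 20·t ≡ -8 (mod 1).
    Modulo 1 every t works; take t = 0.
    Then x = 76 + 180·0 = 76, valid modulo lcm(180, 9) = 180: x ≡ 76 (mod 180).
Verify: 76 mod 18 = 4, 76 mod 20 = 16, 76 mod 9 = 4.

x ≡ 76 (mod 180).


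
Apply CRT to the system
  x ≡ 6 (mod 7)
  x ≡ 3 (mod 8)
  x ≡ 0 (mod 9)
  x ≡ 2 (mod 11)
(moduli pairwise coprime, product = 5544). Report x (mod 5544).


Product of moduli M = 7 · 8 · 9 · 11 = 5544.
Merge one congruence at a time:
  Start: x ≡ 6 (mod 7).
  Combine with x ≡ 3 (mod 8); new modulus lcm = 56.
    Write x = 6 + 7·t and substitute into x ≡ 3 (mod 8): 7·t ≡ 3 − 6 = -3 (mod 8).
    Reduce coefficients mod 8: 7·t ≡ 5 (mod 8).
    The inverse of 7 mod 8 is 7 (since 7·7 = 49 = 6·8 + 1), so t ≡ 7·5 = 35 ≡ 3 (mod 8).
    Then x = 6 + 7·3 = 27, valid modulo lcm(7, 8) = 56: x ≡ 27 (mod 56).
  Combine with x ≡ 0 (mod 9); new modulus lcm = 504.
    Write x = 27 + 56·t and substitute into x ≡ 0 (mod 9): 56·t ≡ 0 − 27 = -27 (mod 9).
    Reduce coefficients mod 9: 2·t ≡ 0 (mod 9).
    The inverse of 2 mod 9 is 5 (since 2·5 = 10 = 1·9 + 1), so t ≡ 5·0 = 0 ≡ 0 (mod 9).
    Then x = 27 + 56·0 = 27, valid modulo lcm(56, 9) = 504: x ≡ 27 (mod 504).
  Combine with x ≡ 2 (mod 11); new modulus lcm = 5544.
    Write x = 27 + 504·t and substitute into x ≡ 2 (mod 11): 504·t ≡ 2 − 27 = -25 (mod 11).
    Reduce coefficients mod 11: 9·t ≡ 8 (mod 11).
    The inverse of 9 mod 11 is 5 (since 9·5 = 45 = 4·11 + 1), so t ≡ 5·8 = 40 ≡ 7 (mod 11).
    Then x = 27 + 504·7 = 3555, valid modulo lcm(504, 11) = 5544: x ≡ 3555 (mod 5544).
Verify against each original: 3555 mod 7 = 6, 3555 mod 8 = 3, 3555 mod 9 = 0, 3555 mod 11 = 2.

x ≡ 3555 (mod 5544).


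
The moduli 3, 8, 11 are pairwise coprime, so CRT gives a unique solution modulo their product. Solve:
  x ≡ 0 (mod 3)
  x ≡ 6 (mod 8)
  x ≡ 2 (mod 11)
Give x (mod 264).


Moduli 3, 8, 11 are pairwise coprime; by CRT there is a unique solution modulo M = 3 · 8 · 11 = 264.
Solve pairwise, accumulating the modulus:
  Start with x ≡ 0 (mod 3).
  Combine with x ≡ 6 (mod 8): since gcd(3, 8) = 1, we get a unique residue mod 24.
    Write x = 0 + 3·t and substitute into x ≡ 6 (mod 8): 3·t ≡ 6 − 0 = 6 (mod 8).
    The inverse of 3 mod 8 is 3 (since 3·3 = 9 = 1·8 + 1), so t ≡ 3·6 = 18 ≡ 2 (mod 8).
    Then x = 0 + 3·2 = 6, valid modulo lcm(3, 8) = 24: x ≡ 6 (mod 24).
  Combine with x ≡ 2 (mod 11): since gcd(24, 11) = 1, we get a unique residue mod 264.
    Write x = 6 + 24·t and substitute into x ≡ 2 (mod 11): 24·t ≡ 2 − 6 = -4 (mod 11).
    Reduce coefficients mod 11: 2·t ≡ 7 (mod 11).
    The inverse of 2 mod 11 is 6 (since 2·6 = 12 = 1·11 + 1), so t ≡ 6·7 = 42 ≡ 9 (mod 11).
    Then x = 6 + 24·9 = 222, valid modulo lcm(24, 11) = 264: x ≡ 222 (mod 264).
Verify: 222 mod 3 = 0 ✓, 222 mod 8 = 6 ✓, 222 mod 11 = 2 ✓.

x ≡ 222 (mod 264).


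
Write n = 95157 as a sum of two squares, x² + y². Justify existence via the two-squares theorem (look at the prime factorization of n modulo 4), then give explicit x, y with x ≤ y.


Step 1: Factor n = 95157 = 3^2 · 97 · 109.
Step 2: Check the mod-4 condition on each prime factor: 3 ≡ 3 (mod 4), exponent 2 (must be even); 97 ≡ 1 (mod 4), exponent 1; 109 ≡ 1 (mod 4), exponent 1.
All primes ≡ 3 (mod 4) appear to even exponent (or don't appear), so by the two-squares theorem n IS expressible as a sum of two squares.
Step 3: Build a representation. Group n = k² · m with k = 3 and m = 97 · 109 = 10573 (a product of primes ≡ 1 (mod 4)); a representation of m scales to one of n via (k·x)² + (k·y)² = k²(x² + y²). Each prime p ≡ 1 (mod 4) is itself a sum of two squares; find a² by testing p − a² for a perfect square:
  97: 97 − 1² = 96, 97 − 2² = 93, 97 − 3² = 88, 97 − 4² = 81 = 9² ⇒ 97 = 4² + 9².
  109: 109 − 1² = 108, 109 − 2² = 105, 109 − 3² = 100 = 10² ⇒ 109 = 3² + 10².
  Combine using the Brahmagupta–Fibonacci identity (a² + b²)(c² + d²) = (ac − bd)² + (ad + bc)² = (ac + bd)² + (ad − bc)²:
  97 · 109 = 10573: from (4² + 9²)(3² + 10²), take (4·3 − 9·10, 4·10 + 9·3) = (12 − 90, 40 + 27) = (-78, 67); dropping signs (only squares matter) gives (78, 67); check 78² + 67² = 6084 + 4489 = 10573 ✓.
  Scale by k = 3: (3·78, 3·67) = (234, 201).
Step 4: Order so x ≤ y and verify: 201² + 234² = 40401 + 54756 = 95157 = n. ✓

n = 95157 = 201² + 234² (one valid representation with x ≤ y).


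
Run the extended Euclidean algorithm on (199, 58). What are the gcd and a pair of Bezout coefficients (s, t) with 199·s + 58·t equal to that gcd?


Euclidean algorithm on (199, 58) — divide until remainder is 0:
  199 = 3 · 58 + 25
  58 = 2 · 25 + 8
  25 = 3 · 8 + 1
  8 = 8 · 1 + 0
gcd(199, 58) = 1.
Track Bezout coefficients alongside the remainders: start with r₀ = 199 = a·1 + b·0 (s = 1, t = 0) and r₁ = 58 = a·0 + b·1 (s = 0, t = 1); each new remainder r_{k+1} = r_{k-1} − q_k·r_k inherits s_{k+1} = s_{k-1} − q_k·s_k, t_{k+1} = t_{k-1} − q_k·t_k, so r_k = a·s_k + b·t_k at every step:
  q = 3: r = 25, s = 1 − 3·0 = 1, t = 0 − 3·1 = -3  (check: 199·1 + 58·(-3) = 25)
  q = 2: r = 8, s = 0 − 2·1 = -2, t = 1 − 2·(-3) = 7  (check: 199·(-2) + 58·7 = 8)
  q = 3: r = 1, s = 1 − 3·(-2) = 7, t = -3 − 3·7 = -24  (check: 199·7 + 58·(-24) = 1)
The row with r = 1 (the gcd) gives the Bezout coefficients s = 7, t = -24.
Result: 199 · (7) + 58 · (-24) = 1.

gcd(199, 58) = 1; s = 7, t = -24 (check: 199·7 + 58·(-24) = 1).


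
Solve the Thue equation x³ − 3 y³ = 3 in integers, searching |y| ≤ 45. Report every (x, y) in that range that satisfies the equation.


The equation is x³ - 3y³ = 3. For fixed y, x³ = 3·y³ + 3, so a solution requires the RHS to be a perfect cube.
Strategy: iterate y from -45 to 45, compute RHS = 3·y³ + 3, and check whether it is a (positive or negative) perfect cube.
Check small values of y:
  y = 0: RHS = 3 is not a perfect cube.
  y = 1: RHS = 6 is not a perfect cube.
  y = -1: RHS = 0 = (0)³ ⇒ x = 0 works.
  y = 2: RHS = 27 = (3)³ ⇒ x = 3 works.
  y = -2: RHS = -21 is not a perfect cube.
  y = 3: RHS = 84 is not a perfect cube.
  y = -3: RHS = -78 is not a perfect cube.
Continuing the search up to |y| = 45 finds no further solutions beyond those listed.
Collected solutions: (0, -1), (3, 2).

Solutions (with |y| ≤ 45): (0, -1), (3, 2).


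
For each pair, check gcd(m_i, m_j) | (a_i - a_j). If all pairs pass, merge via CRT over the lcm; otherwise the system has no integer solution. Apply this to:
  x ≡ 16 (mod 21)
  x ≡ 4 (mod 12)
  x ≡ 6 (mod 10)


Moduli 21, 12, 10 are not pairwise coprime, so CRT works modulo lcm(m_i) when all pairwise compatibility conditions hold.
Pairwise compatibility: gcd(m_i, m_j) must divide a_i - a_j for every pair.
Merge one congruence at a time:
  Start: x ≡ 16 (mod 21).
  Combine with x ≡ 4 (mod 12): gcd(21, 12) = 3; 4 - 16 = -12, which IS divisible by 3, so compatible.
    Write x = 16 + 21·t and substitute into x ≡ 4 (mod 12): 21·t ≡ 4 − 16 = -12 (mod 12).
    Divide the congruence (and modulus) by g = 3: 7·t ≡ -4 (mod 4).
    Reduce coefficients mod 4: 3·t ≡ 0 (mod 4).
    The inverse of 3 mod 4 is 3 (since 3·3 = 9 = 2·4 + 1), so t ≡ 3·0 = 0 ≡ 0 (mod 4).
    Then x = 16 + 21·0 = 16, valid modulo lcm(21, 12) = 84: x ≡ 16 (mod 84).
  Combine with x ≡ 6 (mod 10): gcd(84, 10) = 2; 6 - 16 = -10, which IS divisible by 2, so compatible.
    Write x = 16 + 84·t and substitute into x ≡ 6 (mod 10): 84·t ≡ 6 − 16 = -10 (mod 10).
    Divide the congruence (and modulus) by g = 2: 42·t ≡ -5 (mod 5).
    Reduce coefficients mod 5: 2·t ≡ 0 (mod 5).
    The inverse of 2 mod 5 is 3 (since 2·3 = 6 = 1·5 + 1), so t ≡ 3·0 = 0 ≡ 0 (mod 5).
    Then x = 16 + 84·0 = 16, valid modulo lcm(84, 10) = 420: x ≡ 16 (mod 420).
Verify: 16 mod 21 = 16, 16 mod 12 = 4, 16 mod 10 = 6.

x ≡ 16 (mod 420).


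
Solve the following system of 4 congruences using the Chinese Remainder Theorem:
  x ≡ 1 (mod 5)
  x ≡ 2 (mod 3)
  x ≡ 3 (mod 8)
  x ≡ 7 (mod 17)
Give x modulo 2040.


Product of moduli M = 5 · 3 · 8 · 17 = 2040.
Merge one congruence at a time:
  Start: x ≡ 1 (mod 5).
  Combine with x ≡ 2 (mod 3); new modulus lcm = 15.
    Write x = 1 + 5·t and substitute into x ≡ 2 (mod 3): 5·t ≡ 2 − 1 = 1 (mod 3).
    Reduce coefficients mod 3: 2·t ≡ 1 (mod 3).
    The inverse of 2 mod 3 is 2 (since 2·2 = 4 = 1·3 + 1), so t ≡ 2·1 = 2 ≡ 2 (mod 3).
    Then x = 1 + 5·2 = 11, valid modulo lcm(5, 3) = 15: x ≡ 11 (mod 15).
  Combine with x ≡ 3 (mod 8); new modulus lcm = 120.
    Write x = 11 + 15·t and substitute into x ≡ 3 (mod 8): 15·t ≡ 3 − 11 = -8 (mod 8).
    Reduce coefficients mod 8: 7·t ≡ 0 (mod 8).
    The inverse of 7 mod 8 is 7 (since 7·7 = 49 = 6·8 + 1), so t ≡ 7·0 = 0 ≡ 0 (mod 8).
    Then x = 11 + 15·0 = 11, valid modulo lcm(15, 8) = 120: x ≡ 11 (mod 120).
  Combine with x ≡ 7 (mod 17); new modulus lcm = 2040.
    Write x = 11 + 120·t and substitute into x ≡ 7 (mod 17): 120·t ≡ 7 − 11 = -4 (mod 17).
    Reduce coefficients mod 17: 1·t ≡ 13 (mod 17).
    So t ≡ 13 (mod 17).
    Then x = 11 + 120·13 = 1571, valid modulo lcm(120, 17) = 2040: x ≡ 1571 (mod 2040).
Verify against each original: 1571 mod 5 = 1, 1571 mod 3 = 2, 1571 mod 8 = 3, 1571 mod 17 = 7.

x ≡ 1571 (mod 2040).


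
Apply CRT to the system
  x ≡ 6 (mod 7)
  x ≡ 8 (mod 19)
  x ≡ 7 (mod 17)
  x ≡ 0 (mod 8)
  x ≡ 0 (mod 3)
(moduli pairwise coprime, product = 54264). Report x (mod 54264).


Product of moduli M = 7 · 19 · 17 · 8 · 3 = 54264.
Merge one congruence at a time:
  Start: x ≡ 6 (mod 7).
  Combine with x ≡ 8 (mod 19); new modulus lcm = 133.
    Write x = 6 + 7·t and substitute into x ≡ 8 (mod 19): 7·t ≡ 8 − 6 = 2 (mod 19).
    The inverse of 7 mod 19 is 11 (since 7·11 = 77 = 4·19 + 1), so t ≡ 11·2 = 22 ≡ 3 (mod 19).
    Then x = 6 + 7·3 = 27, valid modulo lcm(7, 19) = 133: x ≡ 27 (mod 133).
  Combine with x ≡ 7 (mod 17); new modulus lcm = 2261.
    Write x = 27 + 133·t and substitute into x ≡ 7 (mod 17): 133·t ≡ 7 − 27 = -20 (mod 17).
    Reduce coefficients mod 17: 14·t ≡ 14 (mod 17).
    The inverse of 14 mod 17 is 11 (since 14·11 = 154 = 9·17 + 1), so t ≡ 11·14 = 154 ≡ 1 (mod 17).
    Then x = 27 + 133·1 = 160, valid modulo lcm(133, 17) = 2261: x ≡ 160 (mod 2261).
  Combine with x ≡ 0 (mod 8); new modulus lcm = 18088.
    Write x = 160 + 2261·t and substitute into x ≡ 0 (mod 8): 2261·t ≡ 0 − 160 = -160 (mod 8).
    Reduce coefficients mod 8: 5·t ≡ 0 (mod 8).
    The inverse of 5 mod 8 is 5 (since 5·5 = 25 = 3·8 + 1), so t ≡ 5·0 = 0 ≡ 0 (mod 8).
    Then x = 160 + 2261·0 = 160, valid modulo lcm(2261, 8) = 18088: x ≡ 160 (mod 18088).
  Combine with x ≡ 0 (mod 3); new modulus lcm = 54264.
    Write x = 160 + 18088·t and substitute into x ≡ 0 (mod 3): 18088·t ≡ 0 − 160 = -160 (mod 3).
    Reduce coefficients mod 3: 1·t ≡ 2 (mod 3).
    So t ≡ 2 (mod 3).
    Then x = 160 + 18088·2 = 36336, valid modulo lcm(18088, 3) = 54264: x ≡ 36336 (mod 54264).
Verify against each original: 36336 mod 7 = 6, 36336 mod 19 = 8, 36336 mod 17 = 7, 36336 mod 8 = 0, 36336 mod 3 = 0.

x ≡ 36336 (mod 54264).


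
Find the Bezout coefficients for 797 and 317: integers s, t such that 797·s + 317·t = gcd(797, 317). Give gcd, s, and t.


Euclidean algorithm on (797, 317) — divide until remainder is 0:
  797 = 2 · 317 + 163
  317 = 1 · 163 + 154
  163 = 1 · 154 + 9
  154 = 17 · 9 + 1
  9 = 9 · 1 + 0
gcd(797, 317) = 1.
Track Bezout coefficients alongside the remainders: start with r₀ = 797 = a·1 + b·0 (s = 1, t = 0) and r₁ = 317 = a·0 + b·1 (s = 0, t = 1); each new remainder r_{k+1} = r_{k-1} − q_k·r_k inherits s_{k+1} = s_{k-1} − q_k·s_k, t_{k+1} = t_{k-1} − q_k·t_k, so r_k = a·s_k + b·t_k at every step:
  q = 2: r = 163, s = 1 − 2·0 = 1, t = 0 − 2·1 = -2  (check: 797·1 + 317·(-2) = 163)
  q = 1: r = 154, s = 0 − 1·1 = -1, t = 1 − 1·(-2) = 3  (check: 797·(-1) + 317·3 = 154)
  q = 1: r = 9, s = 1 − 1·(-1) = 2, t = -2 − 1·3 = -5  (check: 797·2 + 317·(-5) = 9)
  q = 17: r = 1, s = -1 − 17·2 = -35, t = 3 − 17·(-5) = 88  (check: 797·(-35) + 317·88 = 1)
The row with r = 1 (the gcd) gives the Bezout coefficients s = -35, t = 88.
Result: 797 · (-35) + 317 · (88) = 1.

gcd(797, 317) = 1; s = -35, t = 88 (check: 797·(-35) + 317·88 = 1).


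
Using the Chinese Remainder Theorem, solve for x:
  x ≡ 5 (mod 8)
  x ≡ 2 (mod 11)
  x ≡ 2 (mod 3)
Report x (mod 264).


Moduli 8, 11, 3 are pairwise coprime; by CRT there is a unique solution modulo M = 8 · 11 · 3 = 264.
Solve pairwise, accumulating the modulus:
  Start with x ≡ 5 (mod 8).
  Combine with x ≡ 2 (mod 11): since gcd(8, 11) = 1, we get a unique residue mod 88.
    Write x = 5 + 8·t and substitute into x ≡ 2 (mod 11): 8·t ≡ 2 − 5 = -3 (mod 11).
    Reduce coefficients mod 11: 8·t ≡ 8 (mod 11).
    The inverse of 8 mod 11 is 7 (since 8·7 = 56 = 5·11 + 1), so t ≡ 7·8 = 56 ≡ 1 (mod 11).
    Then x = 5 + 8·1 = 13, valid modulo lcm(8, 11) = 88: x ≡ 13 (mod 88).
  Combine with x ≡ 2 (mod 3): since gcd(88, 3) = 1, we get a unique residue mod 264.
    Write x = 13 + 88·t and substitute into x ≡ 2 (mod 3): 88·t ≡ 2 − 13 = -11 (mod 3).
    Reduce coefficients mod 3: 1·t ≡ 1 (mod 3).
    So t ≡ 1 (mod 3).
    Then x = 13 + 88·1 = 101, valid modulo lcm(88, 3) = 264: x ≡ 101 (mod 264).
Verify: 101 mod 8 = 5 ✓, 101 mod 11 = 2 ✓, 101 mod 3 = 2 ✓.

x ≡ 101 (mod 264).


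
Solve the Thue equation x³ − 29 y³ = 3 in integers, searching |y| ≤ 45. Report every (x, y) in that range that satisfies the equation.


The equation is x³ - 29y³ = 3. For fixed y, x³ = 29·y³ + 3, so a solution requires the RHS to be a perfect cube.
Strategy: iterate y from -45 to 45, compute RHS = 29·y³ + 3, and check whether it is a (positive or negative) perfect cube.
Check small values of y:
  y = 0: RHS = 3 is not a perfect cube.
  y = 1: RHS = 32 is not a perfect cube.
  y = -1: RHS = -26 is not a perfect cube.
  y = 2: RHS = 235 is not a perfect cube.
  y = -2: RHS = -229 is not a perfect cube.
  y = 3: RHS = 786 is not a perfect cube.
  y = -3: RHS = -780 is not a perfect cube.
Continuing the search up to |y| = 45 finds no solutions either.
No (x, y) in the scanned range satisfies the equation.

No integer solutions with |y| ≤ 45.


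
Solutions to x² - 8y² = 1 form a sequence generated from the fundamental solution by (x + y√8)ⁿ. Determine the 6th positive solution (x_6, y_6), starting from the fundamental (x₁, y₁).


Step 1: Find the fundamental solution (x₁, y₁) of x² - 8y² = 1.
  Expand √8 as a continued fraction. a₀ = ⌊√8⌋ = 2; iterate m_{k+1} = d_k·a_k − m_k, d_{k+1} = (8 − m_{k+1}²)/d_k, a_{k+1} = ⌊(a₀ + m_{k+1})/d_{k+1}⌋ (starting m₀ = 0, d₀ = 1), with convergents p_k = a_k·p_{k-1} + p_{k-2}, q_k = a_k·q_{k-1} + q_{k-2} (p₋₁ = 1, q₋₁ = 0):
  k = 0: a₀ = 2; p₀/q₀ = 2/1; p₀² − 8·q₀² = 4 − 8 = -4.
  k = 1: m = 2, d = 4, a = ⌊(2 + 2)/4⌋ = 1; p/q = (1·2 + 1)/(1·1 + 0) = 3/1; p² − 8·q² = 9 − 8 = 1.
  The first convergent with p² − 8·q² = 1 gives the fundamental solution (x₁, y₁) = (3, 1).
Step 2: Apply the recurrence (x_{n+1}, y_{n+1}) = (x₁x_n + 8y₁y_n, x₁y_n + y₁x_n) repeatedly.
  From (x_1, y_1) = (3, 1): x_2 = 3·3 + 8·1·1 = 17; y_2 = 3·1 + 1·3 = 6.
  From (x_2, y_2) = (17, 6): x_3 = 3·17 + 8·1·6 = 99; y_3 = 3·6 + 1·17 = 35.
  From (x_3, y_3) = (99, 35): x_4 = 3·99 + 8·1·35 = 577; y_4 = 3·35 + 1·99 = 204.
  From (x_4, y_4) = (577, 204): x_5 = 3·577 + 8·1·204 = 3363; y_5 = 3·204 + 1·577 = 1189.
  From (x_5, y_5) = (3363, 1189): x_6 = 3·3363 + 8·1·1189 = 19601; y_6 = 3·1189 + 1·3363 = 6930.
Step 3: Verify x_6² - 8·y_6² = 384199201 - 384199200 = 1 (should be 1). ✓

(x_1, y_1) = (3, 1); (x_6, y_6) = (19601, 6930).


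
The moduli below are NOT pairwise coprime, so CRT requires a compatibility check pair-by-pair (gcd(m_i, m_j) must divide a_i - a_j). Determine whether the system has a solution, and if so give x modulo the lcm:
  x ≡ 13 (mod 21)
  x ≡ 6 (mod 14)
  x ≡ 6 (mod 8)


Moduli 21, 14, 8 are not pairwise coprime, so CRT works modulo lcm(m_i) when all pairwise compatibility conditions hold.
Pairwise compatibility: gcd(m_i, m_j) must divide a_i - a_j for every pair.
Merge one congruence at a time:
  Start: x ≡ 13 (mod 21).
  Combine with x ≡ 6 (mod 14): gcd(21, 14) = 7; 6 - 13 = -7, which IS divisible by 7, so compatible.
    Write x = 13 + 21·t and substitute into x ≡ 6 (mod 14): 21·t ≡ 6 − 13 = -7 (mod 14).
    Divide the congruence (and modulus) by g = 7: 3·t ≡ -1 (mod 2).
    Reduce coefficients mod 2: 1·t ≡ 1 (mod 2).
    So t ≡ 1 (mod 2).
    Then x = 13 + 21·1 = 34, valid modulo lcm(21, 14) = 42: x ≡ 34 (mod 42).
  Combine with x ≡ 6 (mod 8): gcd(42, 8) = 2; 6 - 34 = -28, which IS divisible by 2, so compatible.
    Write x = 34 + 42·t and substitute into x ≡ 6 (mod 8): 42·t ≡ 6 − 34 = -28 (mod 8).
    Divide the congruence (and modulus) by g = 2: 21·t ≡ -14 (mod 4).
    Reduce coefficients mod 4: 1·t ≡ 2 (mod 4).
    So t ≡ 2 (mod 4).
    Then x = 34 + 42·2 = 118, valid modulo lcm(42, 8) = 168: x ≡ 118 (mod 168).
Verify: 118 mod 21 = 13, 118 mod 14 = 6, 118 mod 8 = 6.

x ≡ 118 (mod 168).


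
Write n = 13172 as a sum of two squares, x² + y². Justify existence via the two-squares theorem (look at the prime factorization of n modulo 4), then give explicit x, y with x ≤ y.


Step 1: Factor n = 13172 = 2^2 · 37 · 89.
Step 2: Check the mod-4 condition on each prime factor: 2 = 2 (special); 37 ≡ 1 (mod 4), exponent 1; 89 ≡ 1 (mod 4), exponent 1.
All primes ≡ 3 (mod 4) appear to even exponent (or don't appear), so by the two-squares theorem n IS expressible as a sum of two squares.
Step 3: Build a representation. Group n = k² · m with k = 2 and m = 37 · 89 = 3293 (a product of primes ≡ 1 (mod 4)); a representation of m scales to one of n via (k·x)² + (k·y)² = k²(x² + y²). Each prime p ≡ 1 (mod 4) is itself a sum of two squares; find a² by testing p − a² for a perfect square:
  37: 37 − 1² = 36 = 6² ⇒ 37 = 1² + 6².
  89: 89 − 1² = 88, 89 − 2² = 85, 89 − 3² = 80, 89 − 4² = 73, 89 − 5² = 64 = 8² ⇒ 89 = 5² + 8².
  Combine using the Brahmagupta–Fibonacci identity (a² + b²)(c² + d²) = (ac − bd)² + (ad + bc)² = (ac + bd)² + (ad − bc)²:
  37 · 89 = 3293: from (1² + 6²)(5² + 8²), take (1·5 − 6·8, 1·8 + 6·5) = (5 − 48, 8 + 30) = (-43, 38); dropping signs (only squares matter) gives (43, 38); check 43² + 38² = 1849 + 1444 = 3293 ✓.
  Scale by k = 2: (2·43, 2·38) = (86, 76).
Step 4: Order so x ≤ y and verify: 76² + 86² = 5776 + 7396 = 13172 = n. ✓

n = 13172 = 76² + 86² (one valid representation with x ≤ y).


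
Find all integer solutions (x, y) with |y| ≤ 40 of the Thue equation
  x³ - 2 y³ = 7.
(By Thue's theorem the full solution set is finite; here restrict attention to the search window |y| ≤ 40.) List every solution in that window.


The equation is x³ - 2y³ = 7. For fixed y, x³ = 2·y³ + 7, so a solution requires the RHS to be a perfect cube.
Strategy: iterate y from -40 to 40, compute RHS = 2·y³ + 7, and check whether it is a (positive or negative) perfect cube.
Check small values of y:
  y = 0: RHS = 7 is not a perfect cube.
  y = 1: RHS = 9 is not a perfect cube.
  y = -1: RHS = 5 is not a perfect cube.
  y = 2: RHS = 23 is not a perfect cube.
  y = -2: RHS = -9 is not a perfect cube.
  y = 3: RHS = 61 is not a perfect cube.
  y = -3: RHS = -47 is not a perfect cube.
Continuing the search up to |y| = 40 finds no solutions either.
No (x, y) in the scanned range satisfies the equation.

No integer solutions with |y| ≤ 40.


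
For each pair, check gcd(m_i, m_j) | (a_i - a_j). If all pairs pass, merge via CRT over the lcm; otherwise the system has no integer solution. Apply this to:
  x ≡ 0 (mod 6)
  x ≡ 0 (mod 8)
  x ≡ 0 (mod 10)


Moduli 6, 8, 10 are not pairwise coprime, so CRT works modulo lcm(m_i) when all pairwise compatibility conditions hold.
Pairwise compatibility: gcd(m_i, m_j) must divide a_i - a_j for every pair.
Merge one congruence at a time:
  Start: x ≡ 0 (mod 6).
  Combine with x ≡ 0 (mod 8): gcd(6, 8) = 2; 0 - 0 = 0, which IS divisible by 2, so compatible.
    Write x = 0 + 6·t and substitute into x ≡ 0 (mod 8): 6·t ≡ 0 − 0 = 0 (mod 8).
    Divide the congruence (and modulus) by g = 2: 3·t ≡ 0 (mod 4).
    The inverse of 3 mod 4 is 3 (since 3·3 = 9 = 2·4 + 1), so t ≡ 3·0 = 0 ≡ 0 (mod 4).
    Then x = 0 + 6·0 = 0, valid modulo lcm(6, 8) = 24: x ≡ 0 (mod 24).
  Combine with x ≡ 0 (mod 10): gcd(24, 10) = 2; 0 - 0 = 0, which IS divisible by 2, so compatible.
    Write x = 0 + 24·t and substitute into x ≡ 0 (mod 10): 24·t ≡ 0 − 0 = 0 (mod 10).
    Divide the congruence (and modulus) by g = 2: 12·t ≡ 0 (mod 5).
    Reduce coefficients mod 5: 2·t ≡ 0 (mod 5).
    The inverse of 2 mod 5 is 3 (since 2·3 = 6 = 1·5 + 1), so t ≡ 3·0 = 0 ≡ 0 (mod 5).
    Then x = 0 + 24·0 = 0, valid modulo lcm(24, 10) = 120: x ≡ 0 (mod 120).
Verify: 0 mod 6 = 0, 0 mod 8 = 0, 0 mod 10 = 0.

x ≡ 0 (mod 120).


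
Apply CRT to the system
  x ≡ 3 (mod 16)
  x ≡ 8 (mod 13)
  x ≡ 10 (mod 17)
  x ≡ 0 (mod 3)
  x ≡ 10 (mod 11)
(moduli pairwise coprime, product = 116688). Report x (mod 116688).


Product of moduli M = 16 · 13 · 17 · 3 · 11 = 116688.
Merge one congruence at a time:
  Start: x ≡ 3 (mod 16).
  Combine with x ≡ 8 (mod 13); new modulus lcm = 208.
    Write x = 3 + 16·t and substitute into x ≡ 8 (mod 13): 16·t ≡ 8 − 3 = 5 (mod 13).
    Reduce coefficients mod 13: 3·t ≡ 5 (mod 13).
    The inverse of 3 mod 13 is 9 (since 3·9 = 27 = 2·13 + 1), so t ≡ 9·5 = 45 ≡ 6 (mod 13).
    Then x = 3 + 16·6 = 99, valid modulo lcm(16, 13) = 208: x ≡ 99 (mod 208).
  Combine with x ≡ 10 (mod 17); new modulus lcm = 3536.
    Write x = 99 + 208·t and substitute into x ≡ 10 (mod 17): 208·t ≡ 10 − 99 = -89 (mod 17).
    Reduce coefficients mod 17: 4·t ≡ 13 (mod 17).
    The inverse of 4 mod 17 is 13 (since 4·13 = 52 = 3·17 + 1), so t ≡ 13·13 = 169 ≡ 16 (mod 17).
    Then x = 99 + 208·16 = 3427, valid modulo lcm(208, 17) = 3536: x ≡ 3427 (mod 3536).
  Combine with x ≡ 0 (mod 3); new modulus lcm = 10608.
    Write x = 3427 + 3536·t and substitute into x ≡ 0 (mod 3): 3536·t ≡ 0 − 3427 = -3427 (mod 3).
    Reduce coefficients mod 3: 2·t ≡ 2 (mod 3).
    The inverse of 2 mod 3 is 2 (since 2·2 = 4 = 1·3 + 1), so t ≡ 2·2 = 4 ≡ 1 (mod 3).
    Then x = 3427 + 3536·1 = 6963, valid modulo lcm(3536, 3) = 10608: x ≡ 6963 (mod 10608).
  Combine with x ≡ 10 (mod 11); new modulus lcm = 116688.
    Write x = 6963 + 10608·t and substitute into x ≡ 10 (mod 11): 10608·t ≡ 10 − 6963 = -6953 (mod 11).
    Reduce coefficients mod 11: 4·t ≡ 10 (mod 11).
    The inverse of 4 mod 11 is 3 (since 4·3 = 12 = 1·11 + 1), so t ≡ 3·10 = 30 ≡ 8 (mod 11).
    Then x = 6963 + 10608·8 = 91827, valid modulo lcm(10608, 11) = 116688: x ≡ 91827 (mod 116688).
Verify against each original: 91827 mod 16 = 3, 91827 mod 13 = 8, 91827 mod 17 = 10, 91827 mod 3 = 0, 91827 mod 11 = 10.

x ≡ 91827 (mod 116688).


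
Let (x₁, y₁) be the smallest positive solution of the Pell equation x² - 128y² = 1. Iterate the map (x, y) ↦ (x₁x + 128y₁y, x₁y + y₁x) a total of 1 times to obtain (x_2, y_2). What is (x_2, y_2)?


Step 1: Find the fundamental solution (x₁, y₁) of x² - 128y² = 1.
  Expand √128 as a continued fraction. a₀ = ⌊√128⌋ = 11; iterate m_{k+1} = d_k·a_k − m_k, d_{k+1} = (128 − m_{k+1}²)/d_k, a_{k+1} = ⌊(a₀ + m_{k+1})/d_{k+1}⌋ (starting m₀ = 0, d₀ = 1), with convergents p_k = a_k·p_{k-1} + p_{k-2}, q_k = a_k·q_{k-1} + q_{k-2} (p₋₁ = 1, q₋₁ = 0):
  k = 0: a₀ = 11; p₀/q₀ = 11/1; p₀² − 128·q₀² = 121 − 128 = -7.
  k = 1: m = 11, d = 7, a = ⌊(11 + 11)/7⌋ = 3; p/q = (3·11 + 1)/(3·1 + 0) = 34/3; p² − 128·q² = 1156 − 1152 = 4.
  k = 2: m = 10, d = 4, a = ⌊(11 + 10)/4⌋ = 5; p/q = (5·34 + 11)/(5·3 + 1) = 181/16; p² − 128·q² = 32761 − 32768 = -7.
  k = 3: m = 10, d = 7, a = ⌊(11 + 10)/7⌋ = 3; p/q = (3·181 + 34)/(3·16 + 3) = 577/51; p² − 128·q² = 332929 − 332928 = 1.
  The first convergent with p² − 128·q² = 1 gives the fundamental solution (x₁, y₁) = (577, 51).
Step 2: Apply the recurrence (x_{n+1}, y_{n+1}) = (x₁x_n + 128y₁y_n, x₁y_n + y₁x_n) repeatedly.
  From (x_1, y_1) = (577, 51): x_2 = 577·577 + 128·51·51 = 665857; y_2 = 577·51 + 51·577 = 58854.
Step 3: Verify x_2² - 128·y_2² = 443365544449 - 443365544448 = 1 (should be 1). ✓

(x_1, y_1) = (577, 51); (x_2, y_2) = (665857, 58854).


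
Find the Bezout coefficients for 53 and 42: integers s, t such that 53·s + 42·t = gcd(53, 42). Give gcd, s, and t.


Euclidean algorithm on (53, 42) — divide until remainder is 0:
  53 = 1 · 42 + 11
  42 = 3 · 11 + 9
  11 = 1 · 9 + 2
  9 = 4 · 2 + 1
  2 = 2 · 1 + 0
gcd(53, 42) = 1.
Track Bezout coefficients alongside the remainders: start with r₀ = 53 = a·1 + b·0 (s = 1, t = 0) and r₁ = 42 = a·0 + b·1 (s = 0, t = 1); each new remainder r_{k+1} = r_{k-1} − q_k·r_k inherits s_{k+1} = s_{k-1} − q_k·s_k, t_{k+1} = t_{k-1} − q_k·t_k, so r_k = a·s_k + b·t_k at every step:
  q = 1: r = 11, s = 1 − 1·0 = 1, t = 0 − 1·1 = -1  (check: 53·1 + 42·(-1) = 11)
  q = 3: r = 9, s = 0 − 3·1 = -3, t = 1 − 3·(-1) = 4  (check: 53·(-3) + 42·4 = 9)
  q = 1: r = 2, s = 1 − 1·(-3) = 4, t = -1 − 1·4 = -5  (check: 53·4 + 42·(-5) = 2)
  q = 4: r = 1, s = -3 − 4·4 = -19, t = 4 − 4·(-5) = 24  (check: 53·(-19) + 42·24 = 1)
The row with r = 1 (the gcd) gives the Bezout coefficients s = -19, t = 24.
Result: 53 · (-19) + 42 · (24) = 1.

gcd(53, 42) = 1; s = -19, t = 24 (check: 53·(-19) + 42·24 = 1).


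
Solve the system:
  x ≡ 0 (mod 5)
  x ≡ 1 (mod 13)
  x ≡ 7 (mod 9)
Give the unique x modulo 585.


Moduli 5, 13, 9 are pairwise coprime; by CRT there is a unique solution modulo M = 5 · 13 · 9 = 585.
Solve pairwise, accumulating the modulus:
  Start with x ≡ 0 (mod 5).
  Combine with x ≡ 1 (mod 13): since gcd(5, 13) = 1, we get a unique residue mod 65.
    Write x = 0 + 5·t and substitute into x ≡ 1 (mod 13): 5·t ≡ 1 − 0 = 1 (mod 13).
    The inverse of 5 mod 13 is 8 (since 5·8 = 40 = 3·13 + 1), so t ≡ 8·1 = 8 ≡ 8 (mod 13).
    Then x = 0 + 5·8 = 40, valid modulo lcm(5, 13) = 65: x ≡ 40 (mod 65).
  Combine with x ≡ 7 (mod 9): since gcd(65, 9) = 1, we get a unique residue mod 585.
    Write x = 40 + 65·t and substitute into x ≡ 7 (mod 9): 65·t ≡ 7 − 40 = -33 (mod 9).
    Reduce coefficients mod 9: 2·t ≡ 3 (mod 9).
    The inverse of 2 mod 9 is 5 (since 2·5 = 10 = 1·9 + 1), so t ≡ 5·3 = 15 ≡ 6 (mod 9).
    Then x = 40 + 65·6 = 430, valid modulo lcm(65, 9) = 585: x ≡ 430 (mod 585).
Verify: 430 mod 5 = 0 ✓, 430 mod 13 = 1 ✓, 430 mod 9 = 7 ✓.

x ≡ 430 (mod 585).


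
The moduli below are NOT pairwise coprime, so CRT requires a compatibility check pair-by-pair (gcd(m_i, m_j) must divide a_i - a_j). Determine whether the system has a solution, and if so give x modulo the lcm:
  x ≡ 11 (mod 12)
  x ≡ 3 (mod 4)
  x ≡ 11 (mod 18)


Moduli 12, 4, 18 are not pairwise coprime, so CRT works modulo lcm(m_i) when all pairwise compatibility conditions hold.
Pairwise compatibility: gcd(m_i, m_j) must divide a_i - a_j for every pair.
Merge one congruence at a time:
  Start: x ≡ 11 (mod 12).
  Combine with x ≡ 3 (mod 4): gcd(12, 4) = 4; 3 - 11 = -8, which IS divisible by 4, so compatible.
    Write x = 11 + 12·t and substitute into x ≡ 3 (mod 4): 12·t ≡ 3 − 11 = -8 (mod 4).
    Divide the congruence (and modulus) by g = 4: 3·t ≡ -2 (mod 1).
    Modulo 1 every t works; take t = 0.
    Then x = 11 + 12·0 = 11, valid modulo lcm(12, 4) = 12: x ≡ 11 (mod 12).
  Combine with x ≡ 11 (mod 18): gcd(12, 18) = 6; 11 - 11 = 0, which IS divisible by 6, so compatible.
    Write x = 11 + 12·t and substitute into x ≡ 11 (mod 18): 12·t ≡ 11 − 11 = 0 (mod 18).
    Divide the congruence (and modulus) by g = 6: 2·t ≡ 0 (mod 3).
    The inverse of 2 mod 3 is 2 (since 2·2 = 4 = 1·3 + 1), so t ≡ 2·0 = 0 ≡ 0 (mod 3).
    Then x = 11 + 12·0 = 11, valid modulo lcm(12, 18) = 36: x ≡ 11 (mod 36).
Verify: 11 mod 12 = 11, 11 mod 4 = 3, 11 mod 18 = 11.

x ≡ 11 (mod 36).


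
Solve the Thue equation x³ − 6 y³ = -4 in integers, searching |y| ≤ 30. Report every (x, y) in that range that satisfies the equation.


The equation is x³ - 6y³ = -4. For fixed y, x³ = 6·y³ − 4, so a solution requires the RHS to be a perfect cube.
Strategy: iterate y from -30 to 30, compute RHS = 6·y³ − 4, and check whether it is a (positive or negative) perfect cube.
Check small values of y:
  y = 0: RHS = -4 is not a perfect cube.
  y = 1: RHS = 2 is not a perfect cube.
  y = -1: RHS = -10 is not a perfect cube.
  y = 2: RHS = 44 is not a perfect cube.
  y = -2: RHS = -52 is not a perfect cube.
  y = 3: RHS = 158 is not a perfect cube.
  y = -3: RHS = -166 is not a perfect cube.
Continuing the search up to |y| = 30 finds no solutions either.
No (x, y) in the scanned range satisfies the equation.

No integer solutions with |y| ≤ 30.


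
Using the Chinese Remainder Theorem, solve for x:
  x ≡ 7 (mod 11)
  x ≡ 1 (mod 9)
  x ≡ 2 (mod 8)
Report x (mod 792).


Moduli 11, 9, 8 are pairwise coprime; by CRT there is a unique solution modulo M = 11 · 9 · 8 = 792.
Solve pairwise, accumulating the modulus:
  Start with x ≡ 7 (mod 11).
  Combine with x ≡ 1 (mod 9): since gcd(11, 9) = 1, we get a unique residue mod 99.
    Write x = 7 + 11·t and substitute into x ≡ 1 (mod 9): 11·t ≡ 1 − 7 = -6 (mod 9).
    Reduce coefficients mod 9: 2·t ≡ 3 (mod 9).
    The inverse of 2 mod 9 is 5 (since 2·5 = 10 = 1·9 + 1), so t ≡ 5·3 = 15 ≡ 6 (mod 9).
    Then x = 7 + 11·6 = 73, valid modulo lcm(11, 9) = 99: x ≡ 73 (mod 99).
  Combine with x ≡ 2 (mod 8): since gcd(99, 8) = 1, we get a unique residue mod 792.
    Write x = 73 + 99·t and substitute into x ≡ 2 (mod 8): 99·t ≡ 2 − 73 = -71 (mod 8).
    Reduce coefficients mod 8: 3·t ≡ 1 (mod 8).
    The inverse of 3 mod 8 is 3 (since 3·3 = 9 = 1·8 + 1), so t ≡ 3·1 = 3 ≡ 3 (mod 8).
    Then x = 73 + 99·3 = 370, valid modulo lcm(99, 8) = 792: x ≡ 370 (mod 792).
Verify: 370 mod 11 = 7 ✓, 370 mod 9 = 1 ✓, 370 mod 8 = 2 ✓.

x ≡ 370 (mod 792).


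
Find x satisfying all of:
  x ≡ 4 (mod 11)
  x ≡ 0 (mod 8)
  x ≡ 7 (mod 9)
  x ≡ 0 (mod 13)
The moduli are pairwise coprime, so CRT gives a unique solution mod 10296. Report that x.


Product of moduli M = 11 · 8 · 9 · 13 = 10296.
Merge one congruence at a time:
  Start: x ≡ 4 (mod 11).
  Combine with x ≡ 0 (mod 8); new modulus lcm = 88.
    Write x = 4 + 11·t and substitute into x ≡ 0 (mod 8): 11·t ≡ 0 − 4 = -4 (mod 8).
    Reduce coefficients mod 8: 3·t ≡ 4 (mod 8).
    The inverse of 3 mod 8 is 3 (since 3·3 = 9 = 1·8 + 1), so t ≡ 3·4 = 12 ≡ 4 (mod 8).
    Then x = 4 + 11·4 = 48, valid modulo lcm(11, 8) = 88: x ≡ 48 (mod 88).
  Combine with x ≡ 7 (mod 9); new modulus lcm = 792.
    Write x = 48 + 88·t and substitute into x ≡ 7 (mod 9): 88·t ≡ 7 − 48 = -41 (mod 9).
    Reduce coefficients mod 9: 7·t ≡ 4 (mod 9).
    The inverse of 7 mod 9 is 4 (since 7·4 = 28 = 3·9 + 1), so t ≡ 4·4 = 16 ≡ 7 (mod 9).
    Then x = 48 + 88·7 = 664, valid modulo lcm(88, 9) = 792: x ≡ 664 (mod 792).
  Combine with x ≡ 0 (mod 13); new modulus lcm = 10296.
    Write x = 664 + 792·t and substitute into x ≡ 0 (mod 13): 792·t ≡ 0 − 664 = -664 (mod 13).
    Reduce coefficients mod 13: 12·t ≡ 12 (mod 13).
    The inverse of 12 mod 13 is 12 (since 12·12 = 144 = 11·13 + 1), so t ≡ 12·12 = 144 ≡ 1 (mod 13).
    Then x = 664 + 792·1 = 1456, valid modulo lcm(792, 13) = 10296: x ≡ 1456 (mod 10296).
Verify against each original: 1456 mod 11 = 4, 1456 mod 8 = 0, 1456 mod 9 = 7, 1456 mod 13 = 0.

x ≡ 1456 (mod 10296).


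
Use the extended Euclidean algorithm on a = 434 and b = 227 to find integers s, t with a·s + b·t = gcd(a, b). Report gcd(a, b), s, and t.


Euclidean algorithm on (434, 227) — divide until remainder is 0:
  434 = 1 · 227 + 207
  227 = 1 · 207 + 20
  207 = 10 · 20 + 7
  20 = 2 · 7 + 6
  7 = 1 · 6 + 1
  6 = 6 · 1 + 0
gcd(434, 227) = 1.
Track Bezout coefficients alongside the remainders: start with r₀ = 434 = a·1 + b·0 (s = 1, t = 0) and r₁ = 227 = a·0 + b·1 (s = 0, t = 1); each new remainder r_{k+1} = r_{k-1} − q_k·r_k inherits s_{k+1} = s_{k-1} − q_k·s_k, t_{k+1} = t_{k-1} − q_k·t_k, so r_k = a·s_k + b·t_k at every step:
  q = 1: r = 207, s = 1 − 1·0 = 1, t = 0 − 1·1 = -1  (check: 434·1 + 227·(-1) = 207)
  q = 1: r = 20, s = 0 − 1·1 = -1, t = 1 − 1·(-1) = 2  (check: 434·(-1) + 227·2 = 20)
  q = 10: r = 7, s = 1 − 10·(-1) = 11, t = -1 − 10·2 = -21  (check: 434·11 + 227·(-21) = 7)
  q = 2: r = 6, s = -1 − 2·11 = -23, t = 2 − 2·(-21) = 44  (check: 434·(-23) + 227·44 = 6)
  q = 1: r = 1, s = 11 − 1·(-23) = 34, t = -21 − 1·44 = -65  (check: 434·34 + 227·(-65) = 1)
The row with r = 1 (the gcd) gives the Bezout coefficients s = 34, t = -65.
Result: 434 · (34) + 227 · (-65) = 1.

gcd(434, 227) = 1; s = 34, t = -65 (check: 434·34 + 227·(-65) = 1).


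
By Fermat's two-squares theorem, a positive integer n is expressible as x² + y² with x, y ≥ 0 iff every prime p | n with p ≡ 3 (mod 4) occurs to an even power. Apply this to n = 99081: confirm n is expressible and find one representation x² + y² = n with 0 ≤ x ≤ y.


Step 1: Factor n = 99081 = 3^2 · 101 · 109.
Step 2: Check the mod-4 condition on each prime factor: 3 ≡ 3 (mod 4), exponent 2 (must be even); 101 ≡ 1 (mod 4), exponent 1; 109 ≡ 1 (mod 4), exponent 1.
All primes ≡ 3 (mod 4) appear to even exponent (or don't appear), so by the two-squares theorem n IS expressible as a sum of two squares.
Step 3: Build a representation. Group n = k² · m with k = 3 and m = 101 · 109 = 11009 (a product of primes ≡ 1 (mod 4)); a representation of m scales to one of n via (k·x)² + (k·y)² = k²(x² + y²). Each prime p ≡ 1 (mod 4) is itself a sum of two squares; find a² by testing p − a² for a perfect square:
  101: 101 − 1² = 100 = 10² ⇒ 101 = 1² + 10².
  109: 109 − 1² = 108, 109 − 2² = 105, 109 − 3² = 100 = 10² ⇒ 109 = 3² + 10².
  Combine using the Brahmagupta–Fibonacci identity (a² + b²)(c² + d²) = (ac − bd)² + (ad + bc)² = (ac + bd)² + (ad − bc)²:
  101 · 109 = 11009: from (1² + 10²)(3² + 10²), take (1·3 − 10·10, 1·10 + 10·3) = (3 − 100, 10 + 30) = (-97, 40); dropping signs (only squares matter) gives (97, 40); check 97² + 40² = 9409 + 1600 = 11009 ✓.
  Scale by k = 3: (3·97, 3·40) = (291, 120).
Step 4: Order so x ≤ y and verify: 120² + 291² = 14400 + 84681 = 99081 = n. ✓

n = 99081 = 120² + 291² (one valid representation with x ≤ y).
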